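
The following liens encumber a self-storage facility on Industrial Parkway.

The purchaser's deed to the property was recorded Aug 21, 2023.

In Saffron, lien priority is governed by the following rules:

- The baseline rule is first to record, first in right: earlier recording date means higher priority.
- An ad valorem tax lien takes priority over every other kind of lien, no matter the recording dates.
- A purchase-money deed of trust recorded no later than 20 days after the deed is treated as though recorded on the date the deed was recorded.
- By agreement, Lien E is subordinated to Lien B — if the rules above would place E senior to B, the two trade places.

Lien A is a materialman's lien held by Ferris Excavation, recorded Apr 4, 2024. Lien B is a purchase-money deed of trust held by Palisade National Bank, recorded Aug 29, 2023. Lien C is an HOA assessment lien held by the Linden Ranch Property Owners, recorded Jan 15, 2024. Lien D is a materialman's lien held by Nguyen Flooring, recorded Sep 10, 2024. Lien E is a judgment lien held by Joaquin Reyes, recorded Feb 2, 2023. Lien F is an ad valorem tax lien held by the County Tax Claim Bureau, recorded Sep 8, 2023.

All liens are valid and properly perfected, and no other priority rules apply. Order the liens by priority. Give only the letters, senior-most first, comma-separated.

Effective dates after the stated exceptions: B was recorded within the 20-day window, so its effective date is the deed date Aug 21, 2023.
F is an ad valorem tax lien and takes priority over every other lien.
The other liens, earliest effective date first: E (Feb 2, 2023), B (Aug 21, 2023), C (Jan 15, 2024), A (Apr 4, 2024), D (Sep 10, 2024).
E is senior to B before the subordination, so the two trade places.

F, B, E, C, A, D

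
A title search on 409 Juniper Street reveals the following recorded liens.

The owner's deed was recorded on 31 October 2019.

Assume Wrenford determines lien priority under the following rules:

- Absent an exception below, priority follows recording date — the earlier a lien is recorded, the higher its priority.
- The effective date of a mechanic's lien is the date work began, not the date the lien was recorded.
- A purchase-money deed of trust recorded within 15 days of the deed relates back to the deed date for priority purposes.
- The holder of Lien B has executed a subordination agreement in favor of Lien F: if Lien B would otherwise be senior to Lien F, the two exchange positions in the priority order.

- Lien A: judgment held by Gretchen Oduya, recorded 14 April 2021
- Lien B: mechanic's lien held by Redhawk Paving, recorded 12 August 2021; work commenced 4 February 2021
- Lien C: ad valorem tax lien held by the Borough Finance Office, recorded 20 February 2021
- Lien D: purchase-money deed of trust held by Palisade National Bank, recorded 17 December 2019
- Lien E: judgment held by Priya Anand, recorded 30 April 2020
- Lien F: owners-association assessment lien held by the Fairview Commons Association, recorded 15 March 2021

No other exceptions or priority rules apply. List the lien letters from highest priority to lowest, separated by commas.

D, E, F, C, B, A

First, effective dates: B relates back to 4 February 2021 (work commenced); D was recorded 47 days after the deed — beyond 15 days — so no relation-back applies.
Sorted by effective date: D (17 December 2019), E (30 April 2020), B (4 February 2021), C (20 February 2021), F (15 March 2021), A (14 April 2021).
B is senior to F before the subordination, so the two trade places.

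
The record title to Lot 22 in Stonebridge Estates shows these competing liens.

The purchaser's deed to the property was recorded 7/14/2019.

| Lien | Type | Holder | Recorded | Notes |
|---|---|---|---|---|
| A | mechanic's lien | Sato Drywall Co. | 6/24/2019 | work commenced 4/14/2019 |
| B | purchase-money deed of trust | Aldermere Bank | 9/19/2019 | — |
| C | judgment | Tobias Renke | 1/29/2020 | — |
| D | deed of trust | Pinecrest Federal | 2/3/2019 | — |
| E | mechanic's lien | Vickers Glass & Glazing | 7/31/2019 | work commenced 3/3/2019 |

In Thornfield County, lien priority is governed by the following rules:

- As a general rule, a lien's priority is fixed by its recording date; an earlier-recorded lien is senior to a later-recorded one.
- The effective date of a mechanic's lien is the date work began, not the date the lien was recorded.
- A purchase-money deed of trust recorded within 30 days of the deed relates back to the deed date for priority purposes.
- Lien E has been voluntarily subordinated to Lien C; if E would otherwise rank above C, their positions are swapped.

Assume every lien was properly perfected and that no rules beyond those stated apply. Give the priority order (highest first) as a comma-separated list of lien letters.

D, C, A, B, E

Effective dates: A is treated as recorded 4/14/2019, the work-commencement date; B was recorded 67 days after the deed — beyond 30 days — so no relation-back applies; E relates back to 3/3/2019 (work commenced).
Ordering by effective date: D (2/3/2019), E (3/3/2019), A (4/14/2019), B (9/19/2019), C (1/29/2020).
Because E would otherwise rank above C, the subordination swaps them.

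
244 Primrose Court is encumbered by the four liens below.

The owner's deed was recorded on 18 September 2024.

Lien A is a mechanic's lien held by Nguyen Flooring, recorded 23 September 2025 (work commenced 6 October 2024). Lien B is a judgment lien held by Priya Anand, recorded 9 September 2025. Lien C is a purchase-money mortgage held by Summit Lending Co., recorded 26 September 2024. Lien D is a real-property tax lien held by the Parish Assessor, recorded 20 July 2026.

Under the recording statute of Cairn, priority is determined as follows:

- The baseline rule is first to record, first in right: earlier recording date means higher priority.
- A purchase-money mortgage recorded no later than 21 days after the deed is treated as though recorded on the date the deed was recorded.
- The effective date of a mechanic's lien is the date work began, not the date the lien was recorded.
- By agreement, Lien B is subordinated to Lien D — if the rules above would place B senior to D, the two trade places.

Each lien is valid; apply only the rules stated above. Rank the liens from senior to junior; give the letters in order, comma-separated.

First, effective dates: A relates back to 6 October 2024 (work commenced); C was recorded within the 21-day window, so its effective date is the deed date 18 September 2024.
Ordering by effective date: C (18 September 2024), A (6 October 2024), B (9 September 2025), D (20 July 2026).
B is senior to D before the subordination, so the two trade places.

C, A, D, B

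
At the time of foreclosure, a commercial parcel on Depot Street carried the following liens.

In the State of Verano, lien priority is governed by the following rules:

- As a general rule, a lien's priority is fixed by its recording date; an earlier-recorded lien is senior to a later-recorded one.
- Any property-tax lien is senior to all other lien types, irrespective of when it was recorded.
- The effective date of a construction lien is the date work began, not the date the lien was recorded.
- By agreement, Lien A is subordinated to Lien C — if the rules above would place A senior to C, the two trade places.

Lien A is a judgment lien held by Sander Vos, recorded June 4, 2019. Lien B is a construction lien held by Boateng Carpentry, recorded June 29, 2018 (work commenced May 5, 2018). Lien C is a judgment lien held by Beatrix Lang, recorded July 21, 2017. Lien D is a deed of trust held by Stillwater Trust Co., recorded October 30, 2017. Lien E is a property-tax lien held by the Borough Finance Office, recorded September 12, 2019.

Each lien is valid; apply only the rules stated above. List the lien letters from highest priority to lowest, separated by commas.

Effective dates after the stated exceptions: B is treated as recorded May 5, 2018, the work-commencement date.
E, as a property-tax lien, has superpriority and ranks first.
Ordering the rest by effective date: C (July 21, 2017), D (October 30, 2017), B (May 5, 2018), A (June 4, 2019).
Since A is not senior to C, the subordination leaves the order unchanged.

E, C, D, B, A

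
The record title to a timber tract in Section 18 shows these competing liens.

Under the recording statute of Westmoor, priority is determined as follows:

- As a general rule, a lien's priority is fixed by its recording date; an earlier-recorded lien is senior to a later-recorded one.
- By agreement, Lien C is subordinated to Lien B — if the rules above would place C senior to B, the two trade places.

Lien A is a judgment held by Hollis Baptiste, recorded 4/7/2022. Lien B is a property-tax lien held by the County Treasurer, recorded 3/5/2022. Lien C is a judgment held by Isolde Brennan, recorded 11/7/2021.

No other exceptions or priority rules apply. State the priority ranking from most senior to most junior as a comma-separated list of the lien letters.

Ordering by effective date: C (11/7/2021), B (3/5/2022), A (4/7/2022).
C is senior to B before the subordination, so the two trade places.

B, C, A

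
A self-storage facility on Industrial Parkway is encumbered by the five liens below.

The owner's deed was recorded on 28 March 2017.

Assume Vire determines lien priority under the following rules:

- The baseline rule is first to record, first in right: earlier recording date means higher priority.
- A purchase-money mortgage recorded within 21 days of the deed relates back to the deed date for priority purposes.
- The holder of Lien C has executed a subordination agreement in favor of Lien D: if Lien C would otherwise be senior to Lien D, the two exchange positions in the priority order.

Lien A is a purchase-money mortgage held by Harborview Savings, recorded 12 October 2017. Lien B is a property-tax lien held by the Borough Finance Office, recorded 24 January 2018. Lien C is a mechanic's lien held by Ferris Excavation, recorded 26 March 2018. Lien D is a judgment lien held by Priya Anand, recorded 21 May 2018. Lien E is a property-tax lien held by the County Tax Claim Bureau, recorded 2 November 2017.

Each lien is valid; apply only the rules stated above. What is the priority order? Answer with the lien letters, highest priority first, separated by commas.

First, effective dates: A was recorded 198 days after the deed — beyond 21 days — so no relation-back applies.
By effective date: A (12 October 2017), E (2 November 2017), B (24 January 2018), C (26 March 2018), D (21 May 2018).
C is senior to D before the subordination, so the two trade places.

A, E, B, D, C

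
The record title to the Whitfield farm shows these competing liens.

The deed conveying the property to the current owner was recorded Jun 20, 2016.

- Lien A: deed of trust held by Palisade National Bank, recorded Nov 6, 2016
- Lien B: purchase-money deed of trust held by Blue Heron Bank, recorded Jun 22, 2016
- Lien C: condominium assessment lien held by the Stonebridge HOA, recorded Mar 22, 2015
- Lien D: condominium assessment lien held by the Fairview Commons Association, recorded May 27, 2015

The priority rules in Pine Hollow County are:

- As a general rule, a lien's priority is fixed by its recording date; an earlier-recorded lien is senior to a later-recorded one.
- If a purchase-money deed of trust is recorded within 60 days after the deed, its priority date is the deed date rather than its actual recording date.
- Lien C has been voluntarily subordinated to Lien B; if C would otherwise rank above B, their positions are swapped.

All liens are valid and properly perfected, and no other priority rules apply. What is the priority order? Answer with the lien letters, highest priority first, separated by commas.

B, D, C, A

First, effective dates: B relates back to the deed date Jun 20, 2016.
By effective date: C (Mar 22, 2015), D (May 27, 2015), B (Jun 20, 2016), A (Nov 6, 2016).
The subordination applies — C was senior to B — so C and B swap.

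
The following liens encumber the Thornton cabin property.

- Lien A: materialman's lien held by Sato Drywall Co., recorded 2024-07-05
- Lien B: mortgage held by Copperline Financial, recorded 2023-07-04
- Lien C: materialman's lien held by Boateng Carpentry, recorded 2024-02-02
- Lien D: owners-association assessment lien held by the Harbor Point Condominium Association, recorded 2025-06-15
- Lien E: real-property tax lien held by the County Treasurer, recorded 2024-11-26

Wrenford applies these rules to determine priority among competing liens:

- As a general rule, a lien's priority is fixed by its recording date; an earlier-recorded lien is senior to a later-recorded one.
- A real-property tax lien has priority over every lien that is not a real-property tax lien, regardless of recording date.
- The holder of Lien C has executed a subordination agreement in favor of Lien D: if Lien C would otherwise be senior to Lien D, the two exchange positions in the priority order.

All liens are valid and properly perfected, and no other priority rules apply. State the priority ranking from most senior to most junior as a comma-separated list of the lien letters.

E, B, D, A, C

As a real-property tax lien, E is senior to every other lien.
Remaining liens by effective date: B (2023-07-04), C (2024-02-02), A (2024-07-05), D (2025-06-15).
Because C would otherwise rank above D, the subordination swaps them.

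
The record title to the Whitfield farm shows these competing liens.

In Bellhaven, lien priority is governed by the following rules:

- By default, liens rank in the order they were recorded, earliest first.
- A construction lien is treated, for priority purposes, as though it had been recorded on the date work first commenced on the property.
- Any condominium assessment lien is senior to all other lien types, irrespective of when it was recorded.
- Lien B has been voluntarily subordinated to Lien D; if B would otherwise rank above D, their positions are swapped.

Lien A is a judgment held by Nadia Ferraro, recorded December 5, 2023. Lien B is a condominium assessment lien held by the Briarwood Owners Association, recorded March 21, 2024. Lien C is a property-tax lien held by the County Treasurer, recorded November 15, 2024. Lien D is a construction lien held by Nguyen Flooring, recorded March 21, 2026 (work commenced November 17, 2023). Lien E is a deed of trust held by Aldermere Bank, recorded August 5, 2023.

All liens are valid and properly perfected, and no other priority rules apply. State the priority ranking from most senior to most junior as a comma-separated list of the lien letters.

Effective dates: D relates back to November 17, 2023 (work commenced).
B is a condominium assessment lien and takes priority over every other lien.
The other liens, earliest effective date first: E (August 5, 2023), D (November 17, 2023), A (December 5, 2023), C (November 15, 2024).
B is senior to D before the subordination, so the two trade places.

D, E, B, A, C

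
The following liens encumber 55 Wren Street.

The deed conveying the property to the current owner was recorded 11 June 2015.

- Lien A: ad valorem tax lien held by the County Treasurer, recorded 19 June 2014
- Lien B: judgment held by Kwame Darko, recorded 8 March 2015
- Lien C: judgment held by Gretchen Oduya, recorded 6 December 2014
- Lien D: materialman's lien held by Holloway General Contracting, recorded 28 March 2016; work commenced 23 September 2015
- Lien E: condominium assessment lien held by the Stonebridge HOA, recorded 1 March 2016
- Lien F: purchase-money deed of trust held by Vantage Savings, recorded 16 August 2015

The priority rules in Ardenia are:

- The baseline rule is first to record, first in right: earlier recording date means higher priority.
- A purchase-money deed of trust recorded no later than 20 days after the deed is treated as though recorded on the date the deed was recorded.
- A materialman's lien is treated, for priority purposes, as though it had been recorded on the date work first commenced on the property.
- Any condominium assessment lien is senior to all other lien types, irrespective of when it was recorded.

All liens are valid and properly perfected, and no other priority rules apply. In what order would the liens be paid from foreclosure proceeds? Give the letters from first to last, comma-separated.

E, A, C, B, F, D

Adjusting effective dates: D is treated as recorded 23 September 2015, the work-commencement date; F missed the 20-day window (66 days after the deed), so its recording date stands.
E, as a condominium assessment lien, has superpriority and ranks first.
Remaining liens by effective date: A (19 June 2014), C (6 December 2014), B (8 March 2015), F (16 August 2015), D (23 September 2015).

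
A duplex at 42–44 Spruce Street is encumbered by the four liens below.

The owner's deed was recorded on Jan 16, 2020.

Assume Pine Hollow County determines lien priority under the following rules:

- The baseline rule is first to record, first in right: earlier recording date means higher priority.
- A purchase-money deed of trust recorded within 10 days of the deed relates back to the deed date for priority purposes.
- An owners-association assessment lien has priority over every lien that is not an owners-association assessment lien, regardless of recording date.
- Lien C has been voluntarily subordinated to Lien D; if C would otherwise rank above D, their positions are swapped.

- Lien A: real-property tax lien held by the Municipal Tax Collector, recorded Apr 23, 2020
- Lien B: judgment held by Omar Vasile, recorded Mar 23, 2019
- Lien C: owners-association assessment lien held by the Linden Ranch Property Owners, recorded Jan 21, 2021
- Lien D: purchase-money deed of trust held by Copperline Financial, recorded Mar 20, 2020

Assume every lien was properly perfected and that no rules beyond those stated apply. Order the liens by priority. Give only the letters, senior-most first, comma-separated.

Adjusting effective dates: D was recorded 64 days after the deed — beyond 10 days — so no relation-back applies.
C, as an owners-association assessment lien, has superpriority and ranks first.
Ordering the rest by effective date: B (Mar 23, 2019), D (Mar 20, 2020), A (Apr 23, 2020).
C is senior to D before the subordination, so the two trade places.

D, B, C, A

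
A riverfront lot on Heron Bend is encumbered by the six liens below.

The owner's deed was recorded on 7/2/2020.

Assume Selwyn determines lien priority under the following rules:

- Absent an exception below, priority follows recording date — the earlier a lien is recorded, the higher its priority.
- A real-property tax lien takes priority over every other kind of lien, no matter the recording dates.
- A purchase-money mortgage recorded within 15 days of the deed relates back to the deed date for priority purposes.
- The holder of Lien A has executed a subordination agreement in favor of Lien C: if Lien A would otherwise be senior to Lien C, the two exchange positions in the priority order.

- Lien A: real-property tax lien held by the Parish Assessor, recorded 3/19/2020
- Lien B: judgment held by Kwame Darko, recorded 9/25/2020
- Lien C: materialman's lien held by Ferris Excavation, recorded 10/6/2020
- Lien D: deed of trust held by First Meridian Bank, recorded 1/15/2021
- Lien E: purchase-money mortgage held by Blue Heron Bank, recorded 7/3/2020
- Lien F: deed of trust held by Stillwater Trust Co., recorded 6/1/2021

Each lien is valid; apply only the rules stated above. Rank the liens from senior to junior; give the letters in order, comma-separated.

C, E, B, A, D, F

Effective dates after the stated exceptions: E was recorded within the 15-day window, so its effective date is the deed date 7/2/2020.
A is a real-property tax lien, so it outranks all other liens regardless of date.
Ordering the rest by effective date: E (7/2/2020), B (9/25/2020), C (10/6/2020), D (1/15/2021), F (6/1/2021).
A is senior to C before the subordination, so the two trade places.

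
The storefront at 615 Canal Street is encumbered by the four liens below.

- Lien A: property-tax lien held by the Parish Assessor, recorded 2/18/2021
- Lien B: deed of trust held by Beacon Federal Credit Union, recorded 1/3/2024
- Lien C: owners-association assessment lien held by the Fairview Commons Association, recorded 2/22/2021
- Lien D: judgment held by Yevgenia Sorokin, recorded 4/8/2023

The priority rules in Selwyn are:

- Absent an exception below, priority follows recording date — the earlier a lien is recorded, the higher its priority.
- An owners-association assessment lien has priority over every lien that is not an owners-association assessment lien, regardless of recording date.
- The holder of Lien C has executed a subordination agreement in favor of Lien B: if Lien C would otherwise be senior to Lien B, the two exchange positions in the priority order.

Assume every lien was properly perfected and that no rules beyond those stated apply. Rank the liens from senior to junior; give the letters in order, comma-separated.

C is an owners-association assessment lien and takes priority over every other lien.
Remaining liens by effective date: A (2/18/2021), D (4/8/2023), B (1/3/2024).
Because C would otherwise rank above B, the subordination swaps them.

B, A, D, C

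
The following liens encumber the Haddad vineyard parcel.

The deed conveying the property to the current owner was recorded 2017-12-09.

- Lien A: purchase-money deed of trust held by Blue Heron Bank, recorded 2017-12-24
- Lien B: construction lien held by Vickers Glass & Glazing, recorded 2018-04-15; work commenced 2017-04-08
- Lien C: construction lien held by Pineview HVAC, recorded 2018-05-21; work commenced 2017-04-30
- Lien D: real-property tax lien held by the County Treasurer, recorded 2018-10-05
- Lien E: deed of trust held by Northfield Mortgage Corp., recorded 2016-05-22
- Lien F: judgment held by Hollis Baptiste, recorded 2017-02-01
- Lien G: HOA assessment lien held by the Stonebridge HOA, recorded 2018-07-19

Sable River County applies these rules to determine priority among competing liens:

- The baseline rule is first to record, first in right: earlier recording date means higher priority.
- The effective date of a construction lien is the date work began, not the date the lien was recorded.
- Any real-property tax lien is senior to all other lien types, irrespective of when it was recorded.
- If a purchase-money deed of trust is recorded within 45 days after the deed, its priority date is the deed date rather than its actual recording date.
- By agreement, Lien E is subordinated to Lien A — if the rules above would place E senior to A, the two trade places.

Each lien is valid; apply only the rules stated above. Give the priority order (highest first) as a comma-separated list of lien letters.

Effective dates: A's effective date is the deed date, 2017-12-09; B relates back to 2017-04-08 (work commenced); C's effective date is 2017-04-30, when work began.
D, as a real-property tax lien, has superpriority and ranks first.
Among the remaining liens, by effective date: E (2016-05-22), F (2017-02-01), B (2017-04-08), C (2017-04-30), A (2017-12-09), G (2018-07-19).
Because E would otherwise rank above A, the subordination swaps them.

D, A, F, B, C, E, G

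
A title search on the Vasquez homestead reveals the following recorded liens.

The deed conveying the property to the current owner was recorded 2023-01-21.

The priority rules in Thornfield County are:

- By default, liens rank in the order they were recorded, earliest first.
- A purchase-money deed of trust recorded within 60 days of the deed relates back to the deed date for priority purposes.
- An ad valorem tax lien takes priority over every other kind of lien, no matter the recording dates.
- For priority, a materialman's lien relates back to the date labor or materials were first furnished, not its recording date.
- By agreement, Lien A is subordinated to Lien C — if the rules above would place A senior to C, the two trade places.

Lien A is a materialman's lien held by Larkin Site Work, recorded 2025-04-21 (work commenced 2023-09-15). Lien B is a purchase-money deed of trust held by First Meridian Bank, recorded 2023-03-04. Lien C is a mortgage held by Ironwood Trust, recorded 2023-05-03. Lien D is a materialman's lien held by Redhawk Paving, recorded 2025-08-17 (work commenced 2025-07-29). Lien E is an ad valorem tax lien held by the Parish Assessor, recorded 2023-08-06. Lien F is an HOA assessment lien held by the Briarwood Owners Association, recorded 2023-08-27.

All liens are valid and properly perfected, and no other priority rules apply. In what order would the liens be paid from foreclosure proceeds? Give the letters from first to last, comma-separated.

E, B, C, F, A, D

Effective dates: A is treated as recorded 2023-09-15, the work-commencement date; B was recorded within the 60-day window, so its effective date is the deed date 2023-01-21; D relates back to 2025-07-29 (work commenced).
As an ad valorem tax lien, E is senior to every other lien.
Among the remaining liens, by effective date: B (2023-01-21), C (2023-05-03), F (2023-08-27), A (2023-09-15), D (2025-07-29).
A is already junior to C, so the subordination agreement changes nothing.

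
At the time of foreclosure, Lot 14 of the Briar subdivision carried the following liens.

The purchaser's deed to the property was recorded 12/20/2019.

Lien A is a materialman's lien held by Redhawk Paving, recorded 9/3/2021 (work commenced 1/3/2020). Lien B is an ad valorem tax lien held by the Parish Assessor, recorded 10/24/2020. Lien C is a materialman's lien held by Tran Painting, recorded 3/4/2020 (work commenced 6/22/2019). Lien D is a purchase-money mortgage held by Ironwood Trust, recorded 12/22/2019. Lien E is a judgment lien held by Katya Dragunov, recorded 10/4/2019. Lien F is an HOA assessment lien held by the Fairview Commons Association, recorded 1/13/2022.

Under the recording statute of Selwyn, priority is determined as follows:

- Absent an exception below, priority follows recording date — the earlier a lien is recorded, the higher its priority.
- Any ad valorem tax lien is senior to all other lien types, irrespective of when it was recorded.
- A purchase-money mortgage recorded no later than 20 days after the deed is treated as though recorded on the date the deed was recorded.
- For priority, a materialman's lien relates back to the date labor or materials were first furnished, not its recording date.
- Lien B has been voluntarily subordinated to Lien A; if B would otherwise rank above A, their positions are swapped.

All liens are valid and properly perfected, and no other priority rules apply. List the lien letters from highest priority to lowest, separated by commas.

A, C, E, D, B, F

Effective dates after the stated exceptions: A relates back to 1/3/2020 (work commenced); C is treated as recorded 6/22/2019, the work-commencement date; D was recorded within the 20-day window, so its effective date is the deed date 12/20/2019.
As an ad valorem tax lien, B is senior to every other lien.
Ordering the rest by effective date: C (6/22/2019), E (10/4/2019), D (12/20/2019), A (1/3/2020), F (1/13/2022).
The subordination applies — B was senior to A — so B and A swap.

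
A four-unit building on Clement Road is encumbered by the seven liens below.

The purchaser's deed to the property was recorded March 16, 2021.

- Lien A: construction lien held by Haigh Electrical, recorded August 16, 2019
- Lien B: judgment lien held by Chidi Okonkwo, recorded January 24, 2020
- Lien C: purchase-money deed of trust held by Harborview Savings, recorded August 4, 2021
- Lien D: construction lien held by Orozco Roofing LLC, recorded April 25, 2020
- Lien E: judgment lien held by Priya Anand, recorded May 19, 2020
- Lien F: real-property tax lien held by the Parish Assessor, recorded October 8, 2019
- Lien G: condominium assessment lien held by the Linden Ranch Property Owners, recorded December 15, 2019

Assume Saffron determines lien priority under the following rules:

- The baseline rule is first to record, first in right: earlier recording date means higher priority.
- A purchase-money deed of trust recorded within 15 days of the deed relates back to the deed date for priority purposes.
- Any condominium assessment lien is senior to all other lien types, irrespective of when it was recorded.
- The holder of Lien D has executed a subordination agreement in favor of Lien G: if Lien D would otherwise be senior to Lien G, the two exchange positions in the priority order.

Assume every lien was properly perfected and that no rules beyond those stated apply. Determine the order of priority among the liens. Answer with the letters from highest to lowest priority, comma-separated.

G, A, F, B, D, E, C

Effective dates: C was recorded 141 days after the deed — beyond 15 days — so no relation-back applies.
G is a condominium assessment lien, so it outranks all other liens regardless of date.
The other liens, earliest effective date first: A (August 16, 2019), F (October 8, 2019), B (January 24, 2020), D (April 25, 2020), E (May 19, 2020), C (August 4, 2021).
D already ranks below G; the subordination has no effect.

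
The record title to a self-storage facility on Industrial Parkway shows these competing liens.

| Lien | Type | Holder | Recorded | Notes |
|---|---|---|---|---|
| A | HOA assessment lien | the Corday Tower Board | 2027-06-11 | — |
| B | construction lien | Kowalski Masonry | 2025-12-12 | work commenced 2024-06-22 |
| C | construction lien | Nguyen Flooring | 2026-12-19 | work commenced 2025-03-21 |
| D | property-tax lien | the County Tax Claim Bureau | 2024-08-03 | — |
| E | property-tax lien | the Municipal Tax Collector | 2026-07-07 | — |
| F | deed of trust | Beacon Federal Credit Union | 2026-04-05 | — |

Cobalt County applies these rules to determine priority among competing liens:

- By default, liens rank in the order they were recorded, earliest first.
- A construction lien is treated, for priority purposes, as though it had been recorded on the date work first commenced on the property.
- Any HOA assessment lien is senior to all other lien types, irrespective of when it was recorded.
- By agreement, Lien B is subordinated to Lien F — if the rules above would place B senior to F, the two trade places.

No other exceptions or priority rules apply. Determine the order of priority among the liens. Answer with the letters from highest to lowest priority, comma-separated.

A, F, D, C, B, E

Effective dates after the stated exceptions: B's effective date is 2024-06-22, when work began; C is treated as recorded 2025-03-21, the work-commencement date.
A is an HOA assessment lien and takes priority over every other lien.
Ordering the rest by effective date: B (2024-06-22), D (2024-08-03), C (2025-03-21), F (2026-04-05), E (2026-07-07).
B is senior to F before the subordination, so the two trade places.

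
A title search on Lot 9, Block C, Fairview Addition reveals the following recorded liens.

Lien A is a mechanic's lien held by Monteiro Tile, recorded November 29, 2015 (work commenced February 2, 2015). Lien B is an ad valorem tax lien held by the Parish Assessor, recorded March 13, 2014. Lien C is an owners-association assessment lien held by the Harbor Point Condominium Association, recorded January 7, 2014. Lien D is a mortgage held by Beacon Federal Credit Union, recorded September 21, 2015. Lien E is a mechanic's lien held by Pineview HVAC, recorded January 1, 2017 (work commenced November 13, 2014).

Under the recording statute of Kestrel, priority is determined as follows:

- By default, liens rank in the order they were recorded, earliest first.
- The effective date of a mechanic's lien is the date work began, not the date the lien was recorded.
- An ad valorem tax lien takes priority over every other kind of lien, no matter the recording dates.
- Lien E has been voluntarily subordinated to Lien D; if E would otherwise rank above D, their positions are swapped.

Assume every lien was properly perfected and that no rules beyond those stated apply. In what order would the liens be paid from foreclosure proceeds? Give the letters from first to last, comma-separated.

B, C, D, A, E

Effective dates after the stated exceptions: A is treated as recorded February 2, 2015, the work-commencement date; E is treated as recorded November 13, 2014, the work-commencement date.
B is an ad valorem tax lien and takes priority over every other lien.
Remaining liens by effective date: C (January 7, 2014), E (November 13, 2014), A (February 2, 2015), D (September 21, 2015).
The subordination applies — E was senior to D — so E and D swap.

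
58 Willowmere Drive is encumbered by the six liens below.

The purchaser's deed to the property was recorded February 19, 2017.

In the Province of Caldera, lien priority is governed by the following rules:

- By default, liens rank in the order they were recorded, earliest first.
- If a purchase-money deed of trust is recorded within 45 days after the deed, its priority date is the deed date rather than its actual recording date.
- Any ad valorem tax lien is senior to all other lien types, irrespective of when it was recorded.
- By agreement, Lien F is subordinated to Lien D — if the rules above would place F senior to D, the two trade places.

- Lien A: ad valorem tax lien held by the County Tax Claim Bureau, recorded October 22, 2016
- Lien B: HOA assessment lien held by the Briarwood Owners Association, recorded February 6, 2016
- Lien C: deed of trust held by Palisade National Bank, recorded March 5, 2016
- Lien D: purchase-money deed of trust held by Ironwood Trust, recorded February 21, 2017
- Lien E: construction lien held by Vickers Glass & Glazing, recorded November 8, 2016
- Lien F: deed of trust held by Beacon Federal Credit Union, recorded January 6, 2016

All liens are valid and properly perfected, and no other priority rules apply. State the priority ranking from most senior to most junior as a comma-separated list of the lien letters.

A, D, B, C, E, F

Effective dates after the stated exceptions: D's effective date is the deed date, February 19, 2017.
As an ad valorem tax lien, A is senior to every other lien.
Remaining liens by effective date: F (January 6, 2016), B (February 6, 2016), C (March 5, 2016), E (November 8, 2016), D (February 19, 2017).
F is senior to D before the subordination, so the two trade places.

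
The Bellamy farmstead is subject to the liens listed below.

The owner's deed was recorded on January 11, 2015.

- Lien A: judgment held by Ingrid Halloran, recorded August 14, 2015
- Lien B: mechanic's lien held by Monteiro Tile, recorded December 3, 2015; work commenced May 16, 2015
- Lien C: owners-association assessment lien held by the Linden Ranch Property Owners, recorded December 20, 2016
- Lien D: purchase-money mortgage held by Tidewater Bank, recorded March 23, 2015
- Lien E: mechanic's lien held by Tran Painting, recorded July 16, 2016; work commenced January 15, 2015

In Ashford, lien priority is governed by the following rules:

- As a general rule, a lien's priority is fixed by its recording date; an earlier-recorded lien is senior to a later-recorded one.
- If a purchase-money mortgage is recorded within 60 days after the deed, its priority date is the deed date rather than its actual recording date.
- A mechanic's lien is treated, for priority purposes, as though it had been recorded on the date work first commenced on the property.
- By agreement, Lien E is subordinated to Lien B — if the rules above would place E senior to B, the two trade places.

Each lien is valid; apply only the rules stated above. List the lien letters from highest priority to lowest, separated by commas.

B, D, E, A, C

Effective dates: B is treated as recorded May 16, 2015, the work-commencement date; D missed the 60-day window (71 days after the deed), so its recording date stands; E's effective date is January 15, 2015, when work began.
Ordering by effective date: E (January 15, 2015), D (March 23, 2015), B (May 16, 2015), A (August 14, 2015), C (December 20, 2016).
Because E would otherwise rank above B, the subordination swaps them.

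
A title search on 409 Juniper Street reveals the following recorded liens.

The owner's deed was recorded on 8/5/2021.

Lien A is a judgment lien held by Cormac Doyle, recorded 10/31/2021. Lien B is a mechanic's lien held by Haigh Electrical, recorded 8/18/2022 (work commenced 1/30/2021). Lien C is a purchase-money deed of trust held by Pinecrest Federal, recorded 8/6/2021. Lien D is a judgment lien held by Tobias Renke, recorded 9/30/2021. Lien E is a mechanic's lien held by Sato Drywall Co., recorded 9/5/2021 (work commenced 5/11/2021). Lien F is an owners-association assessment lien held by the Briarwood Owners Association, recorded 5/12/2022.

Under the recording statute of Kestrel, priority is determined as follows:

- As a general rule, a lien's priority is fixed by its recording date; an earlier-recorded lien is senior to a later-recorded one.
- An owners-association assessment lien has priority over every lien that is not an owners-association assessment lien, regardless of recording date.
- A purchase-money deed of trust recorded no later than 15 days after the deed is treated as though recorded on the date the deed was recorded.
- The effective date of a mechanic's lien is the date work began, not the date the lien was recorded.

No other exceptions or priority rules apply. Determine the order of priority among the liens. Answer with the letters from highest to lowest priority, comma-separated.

Effective dates after the stated exceptions: B relates back to 1/30/2021 (work commenced); C was recorded within the 15-day window, so its effective date is the deed date 8/5/2021; E is treated as recorded 5/11/2021, the work-commencement date.
F, as an owners-association assessment lien, has superpriority and ranks first.
The other liens, earliest effective date first: B (1/30/2021), E (5/11/2021), C (8/5/2021), D (9/30/2021), A (10/31/2021).

F, B, E, C, D, A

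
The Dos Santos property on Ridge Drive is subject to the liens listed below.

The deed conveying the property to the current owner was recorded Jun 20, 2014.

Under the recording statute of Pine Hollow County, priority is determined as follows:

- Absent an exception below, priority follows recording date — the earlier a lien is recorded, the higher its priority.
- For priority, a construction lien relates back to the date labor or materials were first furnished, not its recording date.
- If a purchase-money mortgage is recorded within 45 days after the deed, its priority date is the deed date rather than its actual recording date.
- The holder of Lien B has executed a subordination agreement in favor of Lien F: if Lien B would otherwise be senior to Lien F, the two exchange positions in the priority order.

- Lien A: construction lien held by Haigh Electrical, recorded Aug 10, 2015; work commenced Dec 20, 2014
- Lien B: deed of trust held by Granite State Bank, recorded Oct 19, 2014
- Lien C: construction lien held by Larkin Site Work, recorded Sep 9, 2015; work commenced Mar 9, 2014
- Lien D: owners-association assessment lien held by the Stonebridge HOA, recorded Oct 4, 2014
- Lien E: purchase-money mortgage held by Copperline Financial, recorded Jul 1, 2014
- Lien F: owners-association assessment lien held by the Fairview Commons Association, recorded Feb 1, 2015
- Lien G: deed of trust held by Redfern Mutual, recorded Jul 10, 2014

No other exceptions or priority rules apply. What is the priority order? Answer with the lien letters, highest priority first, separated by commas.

C, E, G, D, F, A, B

Adjusting effective dates: A is treated as recorded Dec 20, 2014, the work-commencement date; C is treated as recorded Mar 9, 2014, the work-commencement date; E's effective date is the deed date, Jun 20, 2014.
By effective date: C (Mar 9, 2014), E (Jun 20, 2014), G (Jul 10, 2014), D (Oct 4, 2014), B (Oct 19, 2014), A (Dec 20, 2014), F (Feb 1, 2015).
B is senior to F before the subordination, so the two trade places.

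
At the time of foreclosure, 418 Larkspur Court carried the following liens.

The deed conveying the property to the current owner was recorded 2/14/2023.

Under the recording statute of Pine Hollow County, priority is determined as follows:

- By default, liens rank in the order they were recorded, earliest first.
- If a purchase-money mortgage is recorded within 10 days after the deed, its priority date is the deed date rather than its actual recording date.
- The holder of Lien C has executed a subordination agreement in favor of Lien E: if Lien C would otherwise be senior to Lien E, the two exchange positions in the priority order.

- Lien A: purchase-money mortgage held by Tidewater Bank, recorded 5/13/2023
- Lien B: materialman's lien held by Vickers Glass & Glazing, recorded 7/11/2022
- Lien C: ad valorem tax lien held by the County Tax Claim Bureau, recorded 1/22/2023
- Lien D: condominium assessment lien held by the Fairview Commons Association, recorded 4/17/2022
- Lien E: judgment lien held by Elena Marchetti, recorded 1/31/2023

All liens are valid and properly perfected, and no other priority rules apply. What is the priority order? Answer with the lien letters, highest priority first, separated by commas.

First, effective dates: A was recorded 88 days after the deed — beyond 10 days — so no relation-back applies.
By effective date: D (4/17/2022), B (7/11/2022), C (1/22/2023), E (1/31/2023), A (5/13/2023).
The subordination applies — C was senior to E — so C and E swap.

D, B, E, C, A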